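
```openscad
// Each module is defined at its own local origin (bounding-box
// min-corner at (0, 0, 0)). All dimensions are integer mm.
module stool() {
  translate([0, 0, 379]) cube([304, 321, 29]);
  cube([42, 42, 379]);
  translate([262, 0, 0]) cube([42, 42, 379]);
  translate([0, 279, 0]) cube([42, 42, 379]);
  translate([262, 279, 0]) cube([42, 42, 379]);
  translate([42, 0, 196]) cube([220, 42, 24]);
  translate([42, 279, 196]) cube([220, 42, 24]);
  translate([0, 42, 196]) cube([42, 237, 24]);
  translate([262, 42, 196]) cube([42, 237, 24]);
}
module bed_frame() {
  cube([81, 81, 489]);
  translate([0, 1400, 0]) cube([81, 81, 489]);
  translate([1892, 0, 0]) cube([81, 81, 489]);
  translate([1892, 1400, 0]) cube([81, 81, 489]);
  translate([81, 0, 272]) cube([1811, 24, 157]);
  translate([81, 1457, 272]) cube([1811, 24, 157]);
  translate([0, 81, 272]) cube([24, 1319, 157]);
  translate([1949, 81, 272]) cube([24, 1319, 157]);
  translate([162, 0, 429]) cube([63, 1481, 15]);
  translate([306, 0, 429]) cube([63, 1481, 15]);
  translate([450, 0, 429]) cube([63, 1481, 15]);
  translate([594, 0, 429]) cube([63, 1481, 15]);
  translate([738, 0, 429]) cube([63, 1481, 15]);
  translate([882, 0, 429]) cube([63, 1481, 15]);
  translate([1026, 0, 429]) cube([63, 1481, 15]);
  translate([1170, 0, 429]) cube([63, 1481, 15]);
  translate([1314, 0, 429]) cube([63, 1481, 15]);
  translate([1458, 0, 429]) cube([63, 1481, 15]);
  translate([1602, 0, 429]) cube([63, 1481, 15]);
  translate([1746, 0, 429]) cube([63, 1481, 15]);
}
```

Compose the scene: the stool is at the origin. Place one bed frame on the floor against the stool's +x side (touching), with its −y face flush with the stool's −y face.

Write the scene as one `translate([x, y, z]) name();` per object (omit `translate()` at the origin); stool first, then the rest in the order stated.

stool();
translate([304, 0, 0]) bed_frame();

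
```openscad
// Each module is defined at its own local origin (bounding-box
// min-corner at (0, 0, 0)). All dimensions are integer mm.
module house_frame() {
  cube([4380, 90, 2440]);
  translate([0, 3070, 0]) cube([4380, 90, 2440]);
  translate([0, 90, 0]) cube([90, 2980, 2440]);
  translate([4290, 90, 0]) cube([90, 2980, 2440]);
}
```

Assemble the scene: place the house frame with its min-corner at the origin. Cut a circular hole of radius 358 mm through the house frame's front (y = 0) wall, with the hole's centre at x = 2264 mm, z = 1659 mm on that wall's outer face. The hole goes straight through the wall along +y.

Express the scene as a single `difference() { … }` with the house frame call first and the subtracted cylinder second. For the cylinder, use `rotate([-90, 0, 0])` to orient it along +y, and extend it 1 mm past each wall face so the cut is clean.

difference() {
  house_frame();
  translate([2264, -1, 1659]) rotate([-90, 0, 0]) cylinder(h = 92, r = 358);
}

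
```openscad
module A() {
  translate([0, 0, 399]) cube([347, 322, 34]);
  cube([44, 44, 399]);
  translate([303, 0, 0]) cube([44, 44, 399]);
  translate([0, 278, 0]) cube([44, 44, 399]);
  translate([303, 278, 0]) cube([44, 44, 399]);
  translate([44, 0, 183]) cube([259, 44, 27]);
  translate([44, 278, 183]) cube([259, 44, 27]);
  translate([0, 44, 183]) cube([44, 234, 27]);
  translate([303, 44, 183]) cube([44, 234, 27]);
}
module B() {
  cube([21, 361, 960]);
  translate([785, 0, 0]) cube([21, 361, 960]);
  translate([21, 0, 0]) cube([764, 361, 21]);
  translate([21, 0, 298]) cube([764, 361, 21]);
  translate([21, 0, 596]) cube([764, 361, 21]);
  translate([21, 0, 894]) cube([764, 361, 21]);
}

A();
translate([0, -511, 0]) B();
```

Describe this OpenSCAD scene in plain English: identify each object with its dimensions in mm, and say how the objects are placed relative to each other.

A is a simple wooden stool: a rectangular seat 347 mm (x) by 322 mm (y), 34 mm thick, top face at z = 433 mm, on four square legs, each 44×44 mm in cross-section. The legs rest on z = 0, each flush with a corner of the seat. Four stretchers, 44 mm wide and 27 mm tall, connect adjacent legs with their undersides at z = 183 mm, each running between the inner faces of the legs it joins and aligned with the legs' outer faces on the other axis.

B is a bookshelf 806 mm wide overall, 361 mm deep and 960 mm tall. The two sides are 21 mm thick vertical panels. 4 horizontal shelves of 21 mm thickness span between the inner faces of the sides; the lowest shelf sits on the floor and shelves are stacked with a clear vertical gap of 277 mm between each pair.

The bookshelf is on the floor beside the stool on its −y side.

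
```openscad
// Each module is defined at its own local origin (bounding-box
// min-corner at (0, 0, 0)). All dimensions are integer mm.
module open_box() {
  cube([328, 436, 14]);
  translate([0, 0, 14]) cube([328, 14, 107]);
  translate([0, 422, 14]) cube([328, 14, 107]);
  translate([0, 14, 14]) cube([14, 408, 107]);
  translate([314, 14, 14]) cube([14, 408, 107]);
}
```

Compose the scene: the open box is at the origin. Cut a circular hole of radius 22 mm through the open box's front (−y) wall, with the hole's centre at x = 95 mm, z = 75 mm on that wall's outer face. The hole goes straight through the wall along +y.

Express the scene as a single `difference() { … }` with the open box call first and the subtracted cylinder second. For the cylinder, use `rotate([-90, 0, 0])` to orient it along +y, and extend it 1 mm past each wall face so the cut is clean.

difference() {
  open_box();
  translate([95, -1, 75]) rotate([-90, 0, 0]) cylinder(h = 16, r = 22);
}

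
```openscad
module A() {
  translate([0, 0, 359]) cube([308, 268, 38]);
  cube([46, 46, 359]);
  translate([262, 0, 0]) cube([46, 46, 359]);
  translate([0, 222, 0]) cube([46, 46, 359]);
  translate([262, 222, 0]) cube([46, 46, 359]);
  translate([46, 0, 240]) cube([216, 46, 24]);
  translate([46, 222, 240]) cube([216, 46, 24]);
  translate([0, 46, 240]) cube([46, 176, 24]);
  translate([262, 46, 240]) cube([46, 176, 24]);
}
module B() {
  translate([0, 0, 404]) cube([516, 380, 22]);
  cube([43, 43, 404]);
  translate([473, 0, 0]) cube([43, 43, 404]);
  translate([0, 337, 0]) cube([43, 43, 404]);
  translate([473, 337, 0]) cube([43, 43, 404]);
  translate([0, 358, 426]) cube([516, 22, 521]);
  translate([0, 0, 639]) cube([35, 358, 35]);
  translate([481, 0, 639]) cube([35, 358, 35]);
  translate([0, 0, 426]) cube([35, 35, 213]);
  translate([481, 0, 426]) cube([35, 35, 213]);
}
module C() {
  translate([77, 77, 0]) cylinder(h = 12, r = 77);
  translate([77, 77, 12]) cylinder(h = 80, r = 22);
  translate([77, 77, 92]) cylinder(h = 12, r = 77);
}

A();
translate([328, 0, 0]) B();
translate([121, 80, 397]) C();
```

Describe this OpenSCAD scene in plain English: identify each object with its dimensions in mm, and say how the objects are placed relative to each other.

A is a four-legged stool. The seat is a 308×268×38 mm slab whose top surface is at z = 397 mm; four square legs, each 46×46 mm in cross-section, run from the floor (z = 0) to the underside of the seat, each flush with a corner of the seat. Four stretchers, 46 mm wide and 24 mm tall, connect adjacent legs with their undersides at z = 240 mm, each running between the inner faces of the legs it joins and aligned with the legs' outer faces on the other axis.

B is a chair: 516×380 mm seat, 22 mm thick, top at z = 426 mm, on four 43 mm square corner legs flush with the seat edges. A 22 mm thick backrest slab spans the full seat width, extending 521 mm above the seat top, its back face flush with the seat's +y edge. Two armrests of 35×35 mm section run along each side from the seat's front edge to the front of the backrest, top faces 248 mm above the seat top and outer faces flush with the seat's x-edges; a 35×35 mm post under the front of each armrest stands on the seat at the front corner.

C is a spool: two coaxial disc flanges of radius 77 mm and thickness 12 mm, joined by a core cylinder of radius 22 mm and height 80 mm. The lower flange rests on z = 0 and the three cylinders share a vertical axis.

The chair is on the floor beside the stool on its +x side. The spool is on top of the stool.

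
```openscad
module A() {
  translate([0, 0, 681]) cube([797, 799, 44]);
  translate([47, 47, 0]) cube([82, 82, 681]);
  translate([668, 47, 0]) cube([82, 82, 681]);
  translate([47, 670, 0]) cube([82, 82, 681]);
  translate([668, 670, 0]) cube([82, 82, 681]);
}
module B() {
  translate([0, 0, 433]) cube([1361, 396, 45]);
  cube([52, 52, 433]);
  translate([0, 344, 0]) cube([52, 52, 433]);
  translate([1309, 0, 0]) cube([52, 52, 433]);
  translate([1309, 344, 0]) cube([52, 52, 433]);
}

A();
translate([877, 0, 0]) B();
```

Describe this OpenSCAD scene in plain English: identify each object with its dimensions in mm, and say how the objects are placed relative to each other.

A is a table with a 797×799 mm rectangular top, 44 mm thick, top surface at z = 725 mm, supported by four 82×82 mm square legs, each inset 47 mm from the nearest pair of top edges, running from the floor.

B is a bench: a 1361×396 mm seat slab, 45 mm thick, top at z = 478 mm, on four 52×52 mm square legs flush with the seat corners and standing on z = 0.

The bench is on the floor beside the table on its +x side.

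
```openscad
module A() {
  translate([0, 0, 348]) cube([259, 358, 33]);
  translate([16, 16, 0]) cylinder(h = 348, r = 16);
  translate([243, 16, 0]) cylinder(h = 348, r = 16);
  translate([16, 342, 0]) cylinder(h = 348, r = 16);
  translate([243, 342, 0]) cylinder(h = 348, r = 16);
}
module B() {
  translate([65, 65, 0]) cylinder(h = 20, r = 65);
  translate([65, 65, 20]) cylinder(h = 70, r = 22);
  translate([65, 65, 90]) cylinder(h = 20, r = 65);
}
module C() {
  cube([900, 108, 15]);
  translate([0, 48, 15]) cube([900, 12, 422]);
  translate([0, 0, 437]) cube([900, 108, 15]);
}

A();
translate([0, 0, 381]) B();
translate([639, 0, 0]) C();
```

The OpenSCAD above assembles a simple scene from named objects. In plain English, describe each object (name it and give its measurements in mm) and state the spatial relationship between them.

A is a four-legged stool. The seat is 259×358 mm, 33 mm thick, top at z = 381 mm. It stands on four round legs, each 32 mm in diameter, from z = 0 to the seat underside, each leg's axis is inset half a diameter from the nearest pair of seat edges (so the leg's bounding box is flush with the corner).

B is a spool: two coaxial disc flanges of radius 65 mm and thickness 20 mm, joined by a core cylinder of radius 22 mm and height 70 mm. The lower flange rests on z = 0 and the three cylinders share a vertical axis.

C is an I-beam lying along x, 900 mm long. Overall section height 452 mm. Two flanges 108 mm wide (y) and 15 mm thick, one on the floor and one at the top; a web 12 mm thick runs between them, centred on the flange width.

The spool is on top of the stool. The I-beam is on the floor beside the stool on its +x side.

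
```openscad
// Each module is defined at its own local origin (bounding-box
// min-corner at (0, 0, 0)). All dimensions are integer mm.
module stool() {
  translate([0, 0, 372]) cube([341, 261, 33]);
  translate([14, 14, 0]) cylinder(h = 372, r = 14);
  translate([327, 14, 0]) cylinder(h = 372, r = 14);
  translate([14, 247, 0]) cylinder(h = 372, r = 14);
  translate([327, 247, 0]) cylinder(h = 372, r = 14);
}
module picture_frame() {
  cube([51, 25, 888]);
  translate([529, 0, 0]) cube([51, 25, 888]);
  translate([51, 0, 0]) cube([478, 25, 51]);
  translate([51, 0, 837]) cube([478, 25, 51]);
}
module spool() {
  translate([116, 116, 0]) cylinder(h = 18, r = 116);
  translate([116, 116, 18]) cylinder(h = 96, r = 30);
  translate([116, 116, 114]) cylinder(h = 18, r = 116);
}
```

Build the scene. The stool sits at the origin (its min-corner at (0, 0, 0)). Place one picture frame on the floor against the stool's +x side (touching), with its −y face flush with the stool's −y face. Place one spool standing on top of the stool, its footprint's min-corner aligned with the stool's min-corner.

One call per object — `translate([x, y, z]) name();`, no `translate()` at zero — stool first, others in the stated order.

stool();
translate([341, 0, 0]) picture_frame();
translate([0, 0, 405]) spool();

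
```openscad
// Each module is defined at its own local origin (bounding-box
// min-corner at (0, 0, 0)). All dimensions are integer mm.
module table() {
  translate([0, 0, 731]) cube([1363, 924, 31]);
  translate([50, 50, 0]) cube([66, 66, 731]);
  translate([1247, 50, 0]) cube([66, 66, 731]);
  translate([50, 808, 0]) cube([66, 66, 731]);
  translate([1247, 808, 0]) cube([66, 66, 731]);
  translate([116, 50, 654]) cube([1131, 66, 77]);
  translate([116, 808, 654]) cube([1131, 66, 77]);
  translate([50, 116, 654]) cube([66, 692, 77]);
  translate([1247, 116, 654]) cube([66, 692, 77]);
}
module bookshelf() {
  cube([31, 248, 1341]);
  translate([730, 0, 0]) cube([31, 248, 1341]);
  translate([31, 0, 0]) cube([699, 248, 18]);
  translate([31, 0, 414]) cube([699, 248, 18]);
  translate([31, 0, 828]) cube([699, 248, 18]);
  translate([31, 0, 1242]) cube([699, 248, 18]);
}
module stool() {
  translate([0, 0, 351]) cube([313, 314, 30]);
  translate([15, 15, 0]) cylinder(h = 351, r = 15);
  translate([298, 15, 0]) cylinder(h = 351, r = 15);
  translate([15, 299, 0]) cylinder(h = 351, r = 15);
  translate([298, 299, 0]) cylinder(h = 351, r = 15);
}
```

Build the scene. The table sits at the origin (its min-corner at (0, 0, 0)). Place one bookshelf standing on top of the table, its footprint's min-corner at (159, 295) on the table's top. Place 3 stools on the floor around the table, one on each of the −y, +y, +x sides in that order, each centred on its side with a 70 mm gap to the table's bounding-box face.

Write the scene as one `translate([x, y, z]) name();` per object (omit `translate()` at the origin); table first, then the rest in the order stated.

table();
translate([159, 295, 762]) bookshelf();
translate([525, -384, 0]) stool();
translate([525, 994, 0]) stool();
translate([1433, 305, 0]) stool();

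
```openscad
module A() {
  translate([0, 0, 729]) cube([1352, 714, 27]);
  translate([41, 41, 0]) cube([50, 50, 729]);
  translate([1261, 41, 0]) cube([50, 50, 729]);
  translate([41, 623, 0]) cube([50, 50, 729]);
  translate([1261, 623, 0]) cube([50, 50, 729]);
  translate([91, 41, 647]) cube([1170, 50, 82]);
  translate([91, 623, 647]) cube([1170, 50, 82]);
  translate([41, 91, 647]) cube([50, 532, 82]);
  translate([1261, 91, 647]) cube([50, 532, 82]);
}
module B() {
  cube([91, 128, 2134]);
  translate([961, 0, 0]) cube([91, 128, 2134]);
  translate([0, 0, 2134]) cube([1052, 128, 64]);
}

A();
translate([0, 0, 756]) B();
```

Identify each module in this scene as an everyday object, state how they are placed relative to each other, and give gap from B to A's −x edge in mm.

A is a table. B is a door frame. The door frame is on top of the table. The gap from the door frame to the table's −x edge is 0 mm.

The door frame's min-x is at 0; the table's min-x is 0; gap = 0 mm.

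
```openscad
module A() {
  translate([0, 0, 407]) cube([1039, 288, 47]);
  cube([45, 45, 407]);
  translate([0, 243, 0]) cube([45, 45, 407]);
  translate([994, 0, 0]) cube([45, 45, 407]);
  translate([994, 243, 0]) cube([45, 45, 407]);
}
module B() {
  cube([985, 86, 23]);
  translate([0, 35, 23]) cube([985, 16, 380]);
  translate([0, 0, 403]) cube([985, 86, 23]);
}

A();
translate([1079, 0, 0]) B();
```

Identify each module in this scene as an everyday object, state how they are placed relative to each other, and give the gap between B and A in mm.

The I-beam's nearest face is 40 mm from the bench's +x face.

A is a bench. B is an I-beam. The I-beam is on the floor beside the bench on its +x side. The gap between the I-beam and the bench is 40 mm.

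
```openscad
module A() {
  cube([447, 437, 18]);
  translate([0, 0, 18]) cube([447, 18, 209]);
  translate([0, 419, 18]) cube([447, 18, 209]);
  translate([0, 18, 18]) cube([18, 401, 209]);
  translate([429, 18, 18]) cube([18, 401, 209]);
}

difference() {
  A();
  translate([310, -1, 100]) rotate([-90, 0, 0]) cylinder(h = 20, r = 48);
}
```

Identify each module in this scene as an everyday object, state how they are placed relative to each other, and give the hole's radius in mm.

A is an open box. The open box has a circular hole through its front wall. The hole's radius is 48 mm.

The subtracted cylinder has r = 48 mm.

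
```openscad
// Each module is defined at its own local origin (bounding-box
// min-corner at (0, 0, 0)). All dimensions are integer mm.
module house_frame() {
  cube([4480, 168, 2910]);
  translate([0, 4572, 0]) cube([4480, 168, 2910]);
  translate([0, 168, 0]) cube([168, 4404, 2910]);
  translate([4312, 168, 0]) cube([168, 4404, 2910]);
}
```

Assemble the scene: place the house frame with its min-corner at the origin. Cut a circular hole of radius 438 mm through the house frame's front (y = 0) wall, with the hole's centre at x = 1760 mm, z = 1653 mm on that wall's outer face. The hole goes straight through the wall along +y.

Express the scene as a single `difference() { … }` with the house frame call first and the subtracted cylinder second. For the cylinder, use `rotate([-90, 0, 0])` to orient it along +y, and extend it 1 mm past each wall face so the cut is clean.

difference() {
  house_frame();
  translate([1760, -1, 1653]) rotate([-90, 0, 0]) cylinder(h = 170, r = 438);
}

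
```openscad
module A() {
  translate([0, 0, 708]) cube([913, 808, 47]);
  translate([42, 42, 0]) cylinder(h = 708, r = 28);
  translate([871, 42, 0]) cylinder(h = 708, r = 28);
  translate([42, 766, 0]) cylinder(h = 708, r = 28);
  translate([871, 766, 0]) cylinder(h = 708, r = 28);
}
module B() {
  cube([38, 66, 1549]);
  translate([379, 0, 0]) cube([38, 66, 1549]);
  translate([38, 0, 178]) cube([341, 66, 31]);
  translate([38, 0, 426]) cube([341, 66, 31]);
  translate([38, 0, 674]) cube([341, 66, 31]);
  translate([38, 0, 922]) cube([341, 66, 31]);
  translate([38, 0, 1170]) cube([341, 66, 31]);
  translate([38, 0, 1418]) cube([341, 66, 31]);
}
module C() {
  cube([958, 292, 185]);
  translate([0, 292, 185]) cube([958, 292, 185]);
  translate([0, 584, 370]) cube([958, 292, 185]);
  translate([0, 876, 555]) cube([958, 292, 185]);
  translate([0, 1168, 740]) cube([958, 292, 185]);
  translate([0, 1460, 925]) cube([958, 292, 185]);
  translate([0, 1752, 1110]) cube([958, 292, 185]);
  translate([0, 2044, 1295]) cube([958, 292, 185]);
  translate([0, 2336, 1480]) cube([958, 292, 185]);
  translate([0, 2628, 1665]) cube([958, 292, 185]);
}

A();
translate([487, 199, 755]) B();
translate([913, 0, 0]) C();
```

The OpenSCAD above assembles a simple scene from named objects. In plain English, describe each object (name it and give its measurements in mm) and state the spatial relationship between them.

A is a table: top 913 mm (x) × 808 mm (y), 47 mm thick, upper face at z = 755 mm, on four round legs of 56 mm diameter, each leg's bounding box inset 14 mm from the nearest pair of top edges, running from z = 0 to the bottom of the top.

B is a straight ladder. Two 38×66 mm vertical rails, 1549 mm tall, stand 417 mm apart (outside-to-outside) with their front faces coplanar on the −y side. 6 rungs, each 66 mm deep and 31 mm tall, span between the inner faces of the rails, front faces flush with the rails. The lowest rung's underside is at z = 178 mm and rungs are spaced 248 mm apart (underside to underside).

C is a straight staircase of 10 solid steps. Each step is 958 mm wide (x), 292 mm deep (y, the going) and 185 mm tall (the rise). The first step rests on the floor; each subsequent step sits one going further in +y and one rise higher in +z, directly behind and above the previous step with no overlap.

The ladder is on top of the table. The staircase is against the table's +x side, with their −y faces flush.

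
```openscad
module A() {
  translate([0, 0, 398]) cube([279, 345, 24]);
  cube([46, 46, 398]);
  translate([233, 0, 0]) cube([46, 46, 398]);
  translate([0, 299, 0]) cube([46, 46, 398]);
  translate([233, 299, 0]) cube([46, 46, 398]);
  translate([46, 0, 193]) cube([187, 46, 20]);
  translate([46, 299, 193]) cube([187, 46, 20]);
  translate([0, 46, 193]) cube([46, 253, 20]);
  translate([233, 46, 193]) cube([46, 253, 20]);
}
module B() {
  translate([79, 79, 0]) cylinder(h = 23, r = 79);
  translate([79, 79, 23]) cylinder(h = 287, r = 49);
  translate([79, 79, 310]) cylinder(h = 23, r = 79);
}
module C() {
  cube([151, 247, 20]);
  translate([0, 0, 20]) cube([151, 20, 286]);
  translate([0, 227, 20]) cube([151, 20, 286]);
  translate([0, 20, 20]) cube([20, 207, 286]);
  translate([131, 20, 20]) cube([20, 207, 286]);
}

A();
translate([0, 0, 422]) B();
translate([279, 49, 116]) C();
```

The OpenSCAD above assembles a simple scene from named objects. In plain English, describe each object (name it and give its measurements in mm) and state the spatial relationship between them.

A is a four-legged stool. The seat is a 279×345×24 mm slab whose top surface is at z = 422 mm; four square legs, each 46×46 mm in cross-section, run from the floor (z = 0) to the underside of the seat, each flush with a corner of the seat. Four stretchers, 46 mm wide and 20 mm tall, connect adjacent legs with their undersides at z = 193 mm, each running between the inner faces of the legs it joins and aligned with the legs' outer faces on the other axis.

B is a spool: two coaxial disc flanges of radius 79 mm and thickness 23 mm, joined by a core cylinder of radius 49 mm and height 287 mm. The lower flange rests on z = 0 and the three cylinders share a vertical axis.

C is an open storage box with external size 151×247×306 mm and wall thickness 20 mm (the base is also 20 mm thick). The base covers the whole footprint; the four walls stand on the base, with the y-facing walls full-width and the x-facing walls fitting between their inner faces.

The spool is on top of the stool. The open box is beside the stool with their tops flush at z = 422.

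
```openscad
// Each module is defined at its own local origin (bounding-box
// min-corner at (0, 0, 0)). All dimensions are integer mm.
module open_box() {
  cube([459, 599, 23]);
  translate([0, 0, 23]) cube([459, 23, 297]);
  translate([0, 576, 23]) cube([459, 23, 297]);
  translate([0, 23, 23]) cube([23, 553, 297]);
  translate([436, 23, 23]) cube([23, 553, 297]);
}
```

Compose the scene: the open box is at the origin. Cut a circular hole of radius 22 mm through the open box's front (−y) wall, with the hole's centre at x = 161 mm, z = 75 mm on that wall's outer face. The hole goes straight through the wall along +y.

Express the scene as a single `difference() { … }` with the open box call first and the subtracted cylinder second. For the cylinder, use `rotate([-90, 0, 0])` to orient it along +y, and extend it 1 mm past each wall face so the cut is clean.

difference() {
  open_box();
  translate([161, -1, 75]) rotate([-90, 0, 0]) cylinder(h = 25, r = 22);
}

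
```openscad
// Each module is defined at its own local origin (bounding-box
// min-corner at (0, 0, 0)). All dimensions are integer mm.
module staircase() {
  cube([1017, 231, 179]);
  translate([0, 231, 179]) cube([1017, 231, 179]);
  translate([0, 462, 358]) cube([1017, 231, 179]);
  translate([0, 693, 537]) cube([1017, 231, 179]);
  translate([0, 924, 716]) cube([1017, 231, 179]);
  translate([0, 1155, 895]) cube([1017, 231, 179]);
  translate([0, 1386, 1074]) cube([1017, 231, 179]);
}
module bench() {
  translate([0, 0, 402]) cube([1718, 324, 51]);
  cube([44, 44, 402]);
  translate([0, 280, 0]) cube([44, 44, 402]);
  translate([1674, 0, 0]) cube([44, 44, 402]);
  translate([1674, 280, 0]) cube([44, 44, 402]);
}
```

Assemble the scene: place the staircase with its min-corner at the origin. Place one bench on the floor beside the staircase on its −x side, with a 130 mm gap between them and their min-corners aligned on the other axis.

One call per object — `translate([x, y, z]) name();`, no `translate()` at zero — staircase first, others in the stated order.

staircase();
translate([-1848, 0, 0]) bench();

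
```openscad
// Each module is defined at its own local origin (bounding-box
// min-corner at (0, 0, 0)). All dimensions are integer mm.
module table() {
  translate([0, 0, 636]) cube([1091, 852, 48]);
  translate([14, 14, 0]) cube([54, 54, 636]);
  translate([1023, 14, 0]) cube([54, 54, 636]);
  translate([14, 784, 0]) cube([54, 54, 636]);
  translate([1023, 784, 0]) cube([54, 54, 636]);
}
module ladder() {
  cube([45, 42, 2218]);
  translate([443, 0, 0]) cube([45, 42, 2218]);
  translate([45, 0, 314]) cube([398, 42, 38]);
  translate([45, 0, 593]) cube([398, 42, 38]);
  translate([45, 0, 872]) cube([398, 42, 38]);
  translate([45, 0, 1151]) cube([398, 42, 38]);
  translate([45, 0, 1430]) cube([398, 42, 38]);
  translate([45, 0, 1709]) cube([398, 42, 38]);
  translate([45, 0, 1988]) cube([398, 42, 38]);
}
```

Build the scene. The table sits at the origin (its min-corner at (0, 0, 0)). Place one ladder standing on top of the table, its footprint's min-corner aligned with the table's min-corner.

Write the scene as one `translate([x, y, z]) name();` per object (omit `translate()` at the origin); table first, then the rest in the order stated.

table();
translate([0, 0, 684]) ladder();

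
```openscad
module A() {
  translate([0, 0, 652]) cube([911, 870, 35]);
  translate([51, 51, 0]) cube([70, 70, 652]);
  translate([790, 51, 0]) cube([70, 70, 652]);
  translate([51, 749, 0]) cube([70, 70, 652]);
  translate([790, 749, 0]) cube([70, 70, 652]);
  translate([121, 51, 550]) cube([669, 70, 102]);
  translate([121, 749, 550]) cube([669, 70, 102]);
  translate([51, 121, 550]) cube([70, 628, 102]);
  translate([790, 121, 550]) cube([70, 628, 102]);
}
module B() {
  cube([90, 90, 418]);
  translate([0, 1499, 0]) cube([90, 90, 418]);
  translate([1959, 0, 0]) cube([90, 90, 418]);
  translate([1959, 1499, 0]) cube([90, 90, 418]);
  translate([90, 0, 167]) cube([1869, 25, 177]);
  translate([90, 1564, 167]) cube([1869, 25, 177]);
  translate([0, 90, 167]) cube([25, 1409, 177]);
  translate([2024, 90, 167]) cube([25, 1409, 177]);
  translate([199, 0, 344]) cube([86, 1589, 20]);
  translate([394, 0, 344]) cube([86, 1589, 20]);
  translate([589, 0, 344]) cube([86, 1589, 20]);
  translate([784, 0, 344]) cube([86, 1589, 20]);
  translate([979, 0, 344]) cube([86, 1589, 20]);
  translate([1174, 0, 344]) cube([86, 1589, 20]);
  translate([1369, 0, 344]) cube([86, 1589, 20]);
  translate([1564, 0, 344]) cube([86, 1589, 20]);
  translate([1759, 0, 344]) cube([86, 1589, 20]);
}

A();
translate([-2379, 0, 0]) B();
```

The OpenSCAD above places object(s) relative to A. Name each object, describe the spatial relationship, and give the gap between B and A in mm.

The bed frame's nearest face is 330 mm from the table's −x face.

A is a table. B is a bed frame. The bed frame is on the floor beside the table on its −x side. The gap between the bed frame and the table is 330 mm.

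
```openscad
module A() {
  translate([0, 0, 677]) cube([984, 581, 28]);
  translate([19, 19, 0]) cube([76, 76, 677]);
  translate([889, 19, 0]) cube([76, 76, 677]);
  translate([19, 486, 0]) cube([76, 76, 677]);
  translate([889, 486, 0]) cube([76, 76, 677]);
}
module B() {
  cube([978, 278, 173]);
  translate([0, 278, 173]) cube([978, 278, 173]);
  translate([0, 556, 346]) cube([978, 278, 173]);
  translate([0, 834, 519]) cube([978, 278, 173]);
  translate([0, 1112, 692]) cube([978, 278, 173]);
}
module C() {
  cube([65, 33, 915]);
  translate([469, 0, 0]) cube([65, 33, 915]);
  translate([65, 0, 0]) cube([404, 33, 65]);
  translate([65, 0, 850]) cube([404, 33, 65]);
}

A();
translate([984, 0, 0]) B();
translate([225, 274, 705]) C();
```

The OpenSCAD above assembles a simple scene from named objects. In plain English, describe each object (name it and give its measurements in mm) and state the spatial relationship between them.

A is a table: top 984 mm (x) × 581 mm (y), 28 mm thick, upper face at z = 705 mm, on four 76×76 mm square legs, each inset 19 mm from the nearest pair of top edges, running from z = 0 to the bottom of the top.

B is a run of 5 identical solid stair steps. Each tread is 978×278 mm and each step block is 173 mm high. Step 1 rests on the floor; step k is offset from step 1 by (k−1)×278 mm in y and (k−1)×173 mm in z.

C is a picture frame with a 404×785 mm rectangular opening (x by z) and a uniform 65 mm border on every side. Frame depth is 33 mm along y. It is built from two vertical stiles running the full outside height and two horizontal rails spanning the gap between the stiles.

The staircase is against the table's +x side, with their −y faces flush. The picture frame is on top of the table, centred.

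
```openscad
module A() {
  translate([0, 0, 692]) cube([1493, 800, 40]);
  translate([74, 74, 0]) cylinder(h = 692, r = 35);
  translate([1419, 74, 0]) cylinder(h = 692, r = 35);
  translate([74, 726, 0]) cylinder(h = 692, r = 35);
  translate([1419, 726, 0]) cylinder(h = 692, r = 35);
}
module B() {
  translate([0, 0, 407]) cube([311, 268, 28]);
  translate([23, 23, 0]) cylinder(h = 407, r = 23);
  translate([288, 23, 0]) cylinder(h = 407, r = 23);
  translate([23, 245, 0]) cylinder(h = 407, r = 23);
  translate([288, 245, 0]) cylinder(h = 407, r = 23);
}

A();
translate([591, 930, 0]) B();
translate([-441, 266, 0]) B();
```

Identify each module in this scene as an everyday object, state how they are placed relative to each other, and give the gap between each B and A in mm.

A is a table. B is a stool. Two stools sit around the table at the +y, −x sides. The gap between each stool and the table is 130 mm.

Each stool's nearest face is 130 mm from the table's bounding box.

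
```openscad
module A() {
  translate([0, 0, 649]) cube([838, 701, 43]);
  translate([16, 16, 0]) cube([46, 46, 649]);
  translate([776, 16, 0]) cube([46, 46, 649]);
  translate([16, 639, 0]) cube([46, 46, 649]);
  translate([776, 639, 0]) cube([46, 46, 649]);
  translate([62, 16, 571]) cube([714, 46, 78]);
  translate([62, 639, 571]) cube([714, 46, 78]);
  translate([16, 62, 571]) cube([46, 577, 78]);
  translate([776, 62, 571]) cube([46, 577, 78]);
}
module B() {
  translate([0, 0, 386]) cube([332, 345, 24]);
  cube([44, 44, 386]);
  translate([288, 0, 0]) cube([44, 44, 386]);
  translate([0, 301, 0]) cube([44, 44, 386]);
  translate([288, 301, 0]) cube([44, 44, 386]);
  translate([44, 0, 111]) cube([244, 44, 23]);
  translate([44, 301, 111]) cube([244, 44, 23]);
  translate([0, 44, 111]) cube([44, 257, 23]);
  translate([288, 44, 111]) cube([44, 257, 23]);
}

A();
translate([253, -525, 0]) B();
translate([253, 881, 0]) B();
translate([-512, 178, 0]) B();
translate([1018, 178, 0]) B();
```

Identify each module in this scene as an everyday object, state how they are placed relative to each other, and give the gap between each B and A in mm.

Each stool's nearest face is 180 mm from the table's bounding box.

A is a table. B is a stool. Four stools sit around the table at the −y, +y, −x, +x sides. The gap between each stool and the table is 180 mm.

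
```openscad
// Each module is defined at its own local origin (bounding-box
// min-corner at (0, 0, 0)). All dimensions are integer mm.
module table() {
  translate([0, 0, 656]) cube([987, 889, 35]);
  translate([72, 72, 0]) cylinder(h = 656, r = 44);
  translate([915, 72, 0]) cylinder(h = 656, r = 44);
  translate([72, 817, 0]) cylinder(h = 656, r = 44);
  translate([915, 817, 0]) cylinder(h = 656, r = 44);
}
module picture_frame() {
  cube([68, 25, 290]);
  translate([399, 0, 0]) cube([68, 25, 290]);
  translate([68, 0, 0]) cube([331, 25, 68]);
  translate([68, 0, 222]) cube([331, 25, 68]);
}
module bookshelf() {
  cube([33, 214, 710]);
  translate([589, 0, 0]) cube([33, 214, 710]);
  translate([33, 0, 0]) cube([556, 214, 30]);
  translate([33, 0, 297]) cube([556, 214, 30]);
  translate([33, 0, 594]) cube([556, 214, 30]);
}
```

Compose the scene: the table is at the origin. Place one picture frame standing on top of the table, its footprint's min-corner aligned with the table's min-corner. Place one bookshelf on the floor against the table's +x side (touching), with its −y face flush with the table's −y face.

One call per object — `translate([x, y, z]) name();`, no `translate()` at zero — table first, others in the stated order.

table();
translate([0, 0, 691]) picture_frame();
translate([987, 0, 0]) bookshelf();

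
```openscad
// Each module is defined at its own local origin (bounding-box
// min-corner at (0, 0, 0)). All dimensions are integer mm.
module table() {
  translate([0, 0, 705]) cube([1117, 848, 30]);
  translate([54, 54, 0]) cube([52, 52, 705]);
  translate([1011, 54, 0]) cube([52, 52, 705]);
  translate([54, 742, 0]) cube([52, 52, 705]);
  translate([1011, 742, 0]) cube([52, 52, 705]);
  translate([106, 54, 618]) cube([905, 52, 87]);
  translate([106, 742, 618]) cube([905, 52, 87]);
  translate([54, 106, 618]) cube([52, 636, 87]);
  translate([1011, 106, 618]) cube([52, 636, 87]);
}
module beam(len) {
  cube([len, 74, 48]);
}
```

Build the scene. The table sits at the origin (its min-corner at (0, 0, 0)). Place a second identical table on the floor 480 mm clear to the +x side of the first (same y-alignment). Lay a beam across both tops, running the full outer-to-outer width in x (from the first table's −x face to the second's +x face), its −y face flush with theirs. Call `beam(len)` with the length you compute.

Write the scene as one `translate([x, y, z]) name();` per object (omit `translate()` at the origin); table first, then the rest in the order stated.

table();
translate([1597, 0, 0]) table();
translate([0, 0, 735]) beam(2714);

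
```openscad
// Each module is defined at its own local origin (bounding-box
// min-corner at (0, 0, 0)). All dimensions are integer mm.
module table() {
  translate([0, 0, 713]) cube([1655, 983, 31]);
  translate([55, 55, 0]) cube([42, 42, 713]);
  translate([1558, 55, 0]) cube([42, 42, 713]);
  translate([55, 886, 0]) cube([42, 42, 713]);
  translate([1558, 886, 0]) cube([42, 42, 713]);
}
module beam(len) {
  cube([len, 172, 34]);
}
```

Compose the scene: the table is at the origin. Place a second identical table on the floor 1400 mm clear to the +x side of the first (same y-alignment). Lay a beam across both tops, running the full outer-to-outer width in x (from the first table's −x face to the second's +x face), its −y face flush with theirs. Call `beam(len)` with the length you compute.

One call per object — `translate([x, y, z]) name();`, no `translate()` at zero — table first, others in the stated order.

table();
translate([3055, 0, 0]) table();
translate([0, 0, 744]) beam(4710);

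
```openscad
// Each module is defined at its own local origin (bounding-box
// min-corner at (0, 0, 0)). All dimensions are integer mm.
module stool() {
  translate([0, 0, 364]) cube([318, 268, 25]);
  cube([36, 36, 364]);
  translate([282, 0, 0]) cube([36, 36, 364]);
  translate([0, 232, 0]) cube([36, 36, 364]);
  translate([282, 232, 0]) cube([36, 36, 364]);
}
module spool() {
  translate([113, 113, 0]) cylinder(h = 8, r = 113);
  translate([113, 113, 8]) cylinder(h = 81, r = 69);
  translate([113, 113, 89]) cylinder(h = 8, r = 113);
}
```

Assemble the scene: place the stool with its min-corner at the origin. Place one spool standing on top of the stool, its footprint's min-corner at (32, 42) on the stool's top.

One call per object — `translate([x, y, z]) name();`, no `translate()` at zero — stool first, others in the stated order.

stool();
translate([32, 42, 389]) spool();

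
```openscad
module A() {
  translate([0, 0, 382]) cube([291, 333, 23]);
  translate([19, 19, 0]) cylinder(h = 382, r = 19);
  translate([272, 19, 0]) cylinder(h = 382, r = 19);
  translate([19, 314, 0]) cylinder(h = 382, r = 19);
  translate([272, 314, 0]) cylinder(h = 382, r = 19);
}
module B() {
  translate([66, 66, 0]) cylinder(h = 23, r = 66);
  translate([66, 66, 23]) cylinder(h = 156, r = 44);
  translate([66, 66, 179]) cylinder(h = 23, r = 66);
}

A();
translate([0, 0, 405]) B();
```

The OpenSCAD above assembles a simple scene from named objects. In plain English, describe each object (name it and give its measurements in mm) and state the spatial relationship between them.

A is a simple wooden stool: a rectangular seat 291 mm (x) by 333 mm (y), 23 mm thick, top face at z = 405 mm, on four round legs, each 38 mm in diameter. The legs rest on z = 0, each leg's axis is inset half a diameter from the nearest pair of seat edges (so the leg's bounding box is flush with the corner).

B is a spool: two coaxial disc flanges of radius 66 mm and thickness 23 mm, joined by a core cylinder of radius 44 mm and height 156 mm. The lower flange rests on z = 0 and the three cylinders share a vertical axis.

The spool is on top of the stool.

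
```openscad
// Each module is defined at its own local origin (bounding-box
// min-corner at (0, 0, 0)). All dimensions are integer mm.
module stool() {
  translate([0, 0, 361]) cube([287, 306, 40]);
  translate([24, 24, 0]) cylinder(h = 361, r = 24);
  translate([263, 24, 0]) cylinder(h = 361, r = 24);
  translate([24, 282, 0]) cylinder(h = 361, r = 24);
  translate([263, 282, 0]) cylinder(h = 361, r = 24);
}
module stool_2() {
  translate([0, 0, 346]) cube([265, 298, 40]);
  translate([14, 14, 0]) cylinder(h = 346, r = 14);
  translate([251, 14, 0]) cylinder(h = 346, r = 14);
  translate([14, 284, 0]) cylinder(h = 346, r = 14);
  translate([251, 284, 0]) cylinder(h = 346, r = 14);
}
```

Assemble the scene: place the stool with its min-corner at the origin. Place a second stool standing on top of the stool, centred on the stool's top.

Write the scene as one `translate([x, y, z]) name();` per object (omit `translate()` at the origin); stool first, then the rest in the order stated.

stool();
translate([11, 4, 401]) stool_2();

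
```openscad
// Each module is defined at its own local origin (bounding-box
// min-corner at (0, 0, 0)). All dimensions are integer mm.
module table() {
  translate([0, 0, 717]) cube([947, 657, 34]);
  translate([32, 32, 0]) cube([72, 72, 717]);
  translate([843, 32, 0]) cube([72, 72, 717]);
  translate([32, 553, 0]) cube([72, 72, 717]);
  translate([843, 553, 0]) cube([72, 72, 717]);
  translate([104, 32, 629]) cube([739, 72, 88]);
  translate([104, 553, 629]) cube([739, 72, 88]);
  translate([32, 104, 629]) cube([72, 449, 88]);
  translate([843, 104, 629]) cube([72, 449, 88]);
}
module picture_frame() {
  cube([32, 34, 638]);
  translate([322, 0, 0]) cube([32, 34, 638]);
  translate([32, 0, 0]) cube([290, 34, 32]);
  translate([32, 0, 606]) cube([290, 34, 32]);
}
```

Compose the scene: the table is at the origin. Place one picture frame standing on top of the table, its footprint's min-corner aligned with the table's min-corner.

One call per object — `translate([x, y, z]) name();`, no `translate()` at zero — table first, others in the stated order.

table();
translate([0, 0, 751]) picture_frame();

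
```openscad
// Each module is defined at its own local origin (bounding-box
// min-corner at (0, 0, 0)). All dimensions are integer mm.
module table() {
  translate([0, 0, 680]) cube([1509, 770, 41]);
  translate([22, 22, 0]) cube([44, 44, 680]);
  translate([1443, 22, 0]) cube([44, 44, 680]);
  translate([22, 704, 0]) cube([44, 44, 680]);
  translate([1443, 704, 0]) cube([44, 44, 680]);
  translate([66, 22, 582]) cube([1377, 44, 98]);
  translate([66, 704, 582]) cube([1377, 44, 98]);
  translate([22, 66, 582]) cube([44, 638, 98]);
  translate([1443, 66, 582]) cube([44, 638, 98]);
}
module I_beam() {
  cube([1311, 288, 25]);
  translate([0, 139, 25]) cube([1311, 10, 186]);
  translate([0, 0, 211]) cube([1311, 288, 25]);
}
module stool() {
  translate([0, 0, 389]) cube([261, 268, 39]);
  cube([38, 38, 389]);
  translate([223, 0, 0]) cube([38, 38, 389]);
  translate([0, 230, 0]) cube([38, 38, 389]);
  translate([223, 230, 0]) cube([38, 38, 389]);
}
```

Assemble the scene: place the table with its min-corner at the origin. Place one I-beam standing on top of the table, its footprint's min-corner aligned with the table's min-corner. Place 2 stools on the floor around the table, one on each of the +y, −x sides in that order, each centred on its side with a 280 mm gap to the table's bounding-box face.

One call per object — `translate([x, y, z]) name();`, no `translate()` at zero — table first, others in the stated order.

table();
translate([0, 0, 721]) I_beam();
translate([624, 1050, 0]) stool();
translate([-541, 251, 0]) stool();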